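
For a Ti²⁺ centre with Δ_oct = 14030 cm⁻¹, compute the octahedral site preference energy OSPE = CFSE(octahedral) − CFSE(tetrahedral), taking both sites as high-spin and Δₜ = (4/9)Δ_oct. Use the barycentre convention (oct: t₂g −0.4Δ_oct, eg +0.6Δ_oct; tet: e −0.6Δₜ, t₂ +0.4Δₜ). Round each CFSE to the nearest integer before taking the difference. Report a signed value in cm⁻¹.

-3741

Ti sits in group 4; removing 2 electrons leaves Ti²⁺ with 4 − 2 = 2 d electrons.
Octahedral high-spin t₂g² eg⁰: CFSE = -0.8 × 14030 = -11224 cm⁻¹.
Tetrahedral: e² t₂⁰, CFSE = 2(−0.6) + 0(+0.4) = -1.2Δₜ = -1.2 × (4/9) × 14030 = -7483 cm⁻¹.
OSPE = CFSE(oct) − CFSE(tet) = -11224 − (-7483) = -3741 cm⁻¹.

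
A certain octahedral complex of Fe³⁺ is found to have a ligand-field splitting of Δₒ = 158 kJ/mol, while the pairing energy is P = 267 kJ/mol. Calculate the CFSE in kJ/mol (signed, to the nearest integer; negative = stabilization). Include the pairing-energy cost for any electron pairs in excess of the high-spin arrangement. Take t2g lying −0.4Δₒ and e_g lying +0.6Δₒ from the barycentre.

Fe sits in group 8; removing 3 electrons leaves Fe³⁺ with 8 − 3 = 5 d electrons.
Since Δₒ = 158 kJ/mol < P = 267 kJ/mol, the complex adopts the high-spin configuration.
Filling d⁵ accordingly: t2g^3 e_g^2.
Orbital CFSE = 0.0Δₒ = 0.0 × 158 = 0 kJ/mol.
High-spin has no excess pairs, so no pairing correction applies.

0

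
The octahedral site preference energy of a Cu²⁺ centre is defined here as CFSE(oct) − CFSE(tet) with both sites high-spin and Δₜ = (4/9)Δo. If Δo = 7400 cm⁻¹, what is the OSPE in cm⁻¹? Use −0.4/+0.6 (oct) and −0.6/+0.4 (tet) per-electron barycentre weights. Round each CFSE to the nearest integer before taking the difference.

-3124

Cu is in group 11, so Cu²⁺ is d⁹ (11 − 2 = 9).
Octahedral high-spin t₂g⁶ eg³: CFSE = -0.6 × 7400 = -4440 cm⁻¹.
Tetrahedral: e⁴ t₂⁵, CFSE = 4(−0.6) + 5(+0.4) = -0.4Δₜ = -0.4 × (4/9) × 7400 = -1316 cm⁻¹.
OSPE = CFSE(oct) − CFSE(tet) = -4440 − (-1316) = -3124 cm⁻¹.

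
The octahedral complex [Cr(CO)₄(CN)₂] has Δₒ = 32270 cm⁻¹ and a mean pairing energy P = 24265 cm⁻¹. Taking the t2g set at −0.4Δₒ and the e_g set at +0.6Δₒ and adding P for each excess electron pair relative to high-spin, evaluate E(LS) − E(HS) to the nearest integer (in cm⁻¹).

-8005

Ligand charges: 4×(+0) from CO and 2×(-1) from CN⁻ sum to -2; with overall charge +0, Cr is +2.
Cr²⁺: group 6, so d-count = 6 − 2 = 4.
High-spin d⁴ fills as t2g^3 e_g^1 with CFSE 3(−0.4) + 1(+0.6) = -0.6Δₒ = -19362 cm⁻¹.
Low-spin t2g^4 e_g^0 gives -1.6Δₒ = -51632 cm⁻¹, but forming 1 extra pair costs 1P = 24265 cm⁻¹, so E(LS) = -51632 + 24265 = -27367 cm⁻¹.
E(LS) − E(HS) = -27367 − (-19362) = -8005 cm⁻¹.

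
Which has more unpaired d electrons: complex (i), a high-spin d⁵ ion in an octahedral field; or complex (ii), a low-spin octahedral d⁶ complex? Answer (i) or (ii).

(i)

(i): t₂g³ eg² → 5 unpaired.
(ii): t2g^6 e_g^0 → 0 unpaired.
So (i) has more unpaired electrons.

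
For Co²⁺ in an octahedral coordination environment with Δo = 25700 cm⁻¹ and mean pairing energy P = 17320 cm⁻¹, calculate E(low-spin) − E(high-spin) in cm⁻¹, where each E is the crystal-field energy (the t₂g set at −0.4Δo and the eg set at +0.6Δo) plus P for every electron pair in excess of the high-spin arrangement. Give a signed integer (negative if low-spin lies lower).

Group 9 minus oxidation state +2 gives a d⁷ configuration for Co²⁺.
In the high-spin limit (t₂g⁵ eg²) the orbital term is -0.8Δo = -20560 cm⁻¹, with no excess pairing.
For low-spin the configuration is t₂g⁶ eg¹: orbital energy -1.8 × 25700 = -46260 cm⁻¹, and 1 additional pair relative to high-spin adds 17320 cm⁻¹, giving -28940 cm⁻¹.
The difference is -28940 − (-20560) = -8380 cm⁻¹, so low-spin lies lower.

-8380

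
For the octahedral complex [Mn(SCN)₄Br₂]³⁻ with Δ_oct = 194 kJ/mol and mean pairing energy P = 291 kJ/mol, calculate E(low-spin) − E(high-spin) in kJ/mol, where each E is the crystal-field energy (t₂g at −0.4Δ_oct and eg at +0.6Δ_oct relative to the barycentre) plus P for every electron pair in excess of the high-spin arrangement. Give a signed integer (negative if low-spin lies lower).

97

Ligand charges: 4×(-1) from SCN⁻ and 2×(-1) from Br⁻ sum to -6; with overall charge -3, Mn is +3.
Mn³⁺: group 7, so d-count = 7 − 3 = 4.
In the high-spin limit (t₂g³ eg¹) the orbital term is -0.6Δ_oct = -116 kJ/mol, with no excess pairing.
For low-spin the configuration is t₂g⁴ eg⁰: orbital energy -1.6 × 194 = -310 kJ/mol, and 1 additional pair relative to high-spin adds 291 kJ/mol, giving -19 kJ/mol.
The difference is -19 − (-116) = 97 kJ/mol, so high-spin lies lower.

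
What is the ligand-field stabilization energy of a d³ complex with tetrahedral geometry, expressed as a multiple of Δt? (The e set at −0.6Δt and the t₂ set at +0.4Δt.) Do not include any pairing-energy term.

Tetrahedral splitting is small, so the complex is high-spin.
Configuration: e² t₂¹.
CFSE = 2(-0.6Δt) + 1(0.4Δt) = -1.2Δt + 0.4Δt = -0.8Δt.

-0.8 Δt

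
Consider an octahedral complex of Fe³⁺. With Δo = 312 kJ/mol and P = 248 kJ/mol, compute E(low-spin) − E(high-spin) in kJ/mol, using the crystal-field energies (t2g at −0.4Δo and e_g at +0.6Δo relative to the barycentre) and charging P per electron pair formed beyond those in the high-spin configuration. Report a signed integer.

-128

Fe sits in group 8; removing 3 electrons leaves Fe³⁺ with 8 − 3 = 5 d electrons.
High-spin d⁵ fills as t2g^3 e_g^2 with CFSE 3(−0.4) + 2(+0.6) = 0.0Δo = 0 kJ/mol.
Low-spin t2g^5 e_g^0 gives -2.0Δo = -624 kJ/mol, but forming 2 extra pairs costs 2P = 496 kJ/mol, so E(LS) = -624 + 496 = -128 kJ/mol.
E(LS) − E(HS) = -128 − (0) = -128 kJ/mol.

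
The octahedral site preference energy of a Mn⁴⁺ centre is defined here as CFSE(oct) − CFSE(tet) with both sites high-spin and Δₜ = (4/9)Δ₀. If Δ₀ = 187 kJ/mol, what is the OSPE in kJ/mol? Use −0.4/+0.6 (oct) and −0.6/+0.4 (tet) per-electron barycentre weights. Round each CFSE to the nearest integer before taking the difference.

Group 7 minus oxidation state +4 gives a d³ configuration for Mn⁴⁺.
Octahedral (high-spin): t₂g³ eg⁰, CFSE = 3(−0.4) + 0(+0.6) = -1.2Δ₀ = -1.2 × 187 = -224 kJ/mol.
Tetrahedral e² t₂¹ gives -0.8Δₜ = -0.8 × (4/9) × 187 = -66 kJ/mol.
OSPE = CFSE(oct) − CFSE(tet) = -224 − (-66) = -158 kJ/mol.

-158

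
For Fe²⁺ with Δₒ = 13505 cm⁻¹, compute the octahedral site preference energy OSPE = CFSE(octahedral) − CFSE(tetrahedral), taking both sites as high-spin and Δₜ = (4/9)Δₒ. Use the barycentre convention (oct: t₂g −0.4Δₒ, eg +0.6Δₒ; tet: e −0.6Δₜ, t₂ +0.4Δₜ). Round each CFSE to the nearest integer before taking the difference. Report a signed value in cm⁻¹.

Fe is in group 8, so Fe²⁺ is d⁶ (8 − 2 = 6).
Octahedral high-spin t₂g⁴ eg²: CFSE = -0.4 × 13505 = -5402 cm⁻¹.
In a tetrahedral site the filling is e³ t₂³: CFSE(tet) = -0.6Δₜ = -0.6 × (4/9)(13505) = -3601 cm⁻¹.
OSPE = CFSE(oct) − CFSE(tet) = -5402 − (-3601) = -1801 cm⁻¹.

-1801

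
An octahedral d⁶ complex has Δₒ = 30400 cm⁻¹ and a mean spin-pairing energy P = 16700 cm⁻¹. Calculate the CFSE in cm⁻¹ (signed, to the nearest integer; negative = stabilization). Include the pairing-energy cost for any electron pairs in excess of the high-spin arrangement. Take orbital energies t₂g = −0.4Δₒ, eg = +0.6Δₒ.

-39560

With Δₒ > P the complex is low-spin.
Configuration: t₂g⁶ eg⁰.
Orbital CFSE = -2.4Δₒ = -2.4 × 30400 = -72960 cm⁻¹.
Excess pairs vs high-spin: 3 − 1 = 2; pairing cost = +33400 cm⁻¹.
Net CFSE = -72960 + 33400 = -39560 cm⁻¹.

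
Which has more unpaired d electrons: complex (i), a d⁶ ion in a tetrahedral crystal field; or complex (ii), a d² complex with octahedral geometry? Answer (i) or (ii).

(i)

(i): Tetrahedral splitting is small, so the complex is high-spin; e^3 t2^3 → 4 unpaired.
(ii): For octahedral d² the high- and low-spin configurations coincide; t₂g² eg⁰ → 2 unpaired.
So (i) has more unpaired electrons.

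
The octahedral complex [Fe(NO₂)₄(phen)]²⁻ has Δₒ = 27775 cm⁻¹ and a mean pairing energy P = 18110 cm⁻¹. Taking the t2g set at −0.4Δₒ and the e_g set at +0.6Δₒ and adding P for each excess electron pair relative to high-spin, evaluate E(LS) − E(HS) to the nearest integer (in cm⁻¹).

-19330

Ligand charges: 4×(-1) from NO₂⁻ and 1×(+0) from phen sum to -4; with overall charge -2, Fe is +2.
Group 8 minus oxidation state +2 gives a d⁶ configuration for Fe²⁺.
In the high-spin limit (t2g^4 e_g^2) the orbital term is -0.4Δₒ = -11110 cm⁻¹, with no excess pairing.
For low-spin the configuration is t2g^6 e_g^0: orbital energy -2.4 × 27775 = -66660 cm⁻¹, and 2 additional pairs relative to high-spin add 36220 cm⁻¹, giving -30440 cm⁻¹.
The difference is -30440 − (-11110) = -19330 cm⁻¹, so low-spin lies lower.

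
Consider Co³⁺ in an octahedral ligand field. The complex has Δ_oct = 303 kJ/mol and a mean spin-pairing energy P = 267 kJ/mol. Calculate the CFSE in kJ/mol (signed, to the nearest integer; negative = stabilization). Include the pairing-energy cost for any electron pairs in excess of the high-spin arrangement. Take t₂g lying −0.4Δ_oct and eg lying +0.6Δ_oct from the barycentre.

-193

Co is in group 9, so Co³⁺ is d⁶ (9 − 3 = 6).
With Δ_oct > P the complex is low-spin.
That gives t₂g⁶ eg⁰.
Orbital CFSE = -2.4Δ_oct = -2.4 × 303 = -727 kJ/mol.
Excess pairs vs high-spin: 3 − 1 = 2; pairing cost = +534 kJ/mol.
Net CFSE = -727 + 534 = -193 kJ/mol.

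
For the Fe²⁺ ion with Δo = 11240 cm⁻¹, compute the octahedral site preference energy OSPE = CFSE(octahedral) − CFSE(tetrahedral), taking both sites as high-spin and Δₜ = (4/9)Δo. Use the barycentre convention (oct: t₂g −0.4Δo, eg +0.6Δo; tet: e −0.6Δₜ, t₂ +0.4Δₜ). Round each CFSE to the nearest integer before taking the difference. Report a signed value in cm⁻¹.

Group 8 minus oxidation state +2 gives a d⁶ configuration for Fe²⁺.
In an octahedral site d⁶ (HS) is t₂g⁴ eg², giving CFSE(oct) = -0.4Δo = -4496 cm⁻¹.
Tetrahedral: e³ t₂³, CFSE = 3(−0.6) + 3(+0.4) = -0.6Δₜ = -0.6 × (4/9) × 11240 = -2997 cm⁻¹.
OSPE = CFSE(oct) − CFSE(tet) = -4496 − (-2997) = -1499 cm⁻¹.

-1499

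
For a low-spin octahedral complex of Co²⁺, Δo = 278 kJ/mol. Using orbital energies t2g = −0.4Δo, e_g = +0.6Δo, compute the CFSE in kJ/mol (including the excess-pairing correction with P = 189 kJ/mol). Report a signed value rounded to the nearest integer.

-311

Co is in group 9, so Co²⁺ is d⁷ (9 − 2 = 7).
Configuration: t2g^6 e_g^1.
The orbital stabilization is -1.8Δo = -1.8 × 278 = -500 kJ/mol.
High-spin d⁷ would be t2g^5 e_g^2 with 2 pairs; low-spin has 3, so 1 excess pair costs +1P = +189 kJ/mol.
Overall CFSE = -500 + 189 = -311 kJ/mol.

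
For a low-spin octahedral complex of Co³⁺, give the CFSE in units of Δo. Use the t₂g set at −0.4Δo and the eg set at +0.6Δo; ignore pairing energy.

Co is in group 9, so Co³⁺ is d⁶ (9 − 3 = 6).
Configuration: t₂g⁶ eg⁰.
CFSE = 6(-0.4Δo) + 0(0.6Δo) = -2.4Δo + 0.0Δo = -2.4Δo.

-2.4 Δo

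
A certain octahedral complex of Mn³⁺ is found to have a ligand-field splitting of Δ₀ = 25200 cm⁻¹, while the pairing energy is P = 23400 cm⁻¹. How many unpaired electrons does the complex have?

Group 7 minus oxidation state +3 gives a d⁴ configuration for Mn³⁺.
Since Δ₀ = 25200 cm⁻¹ > P = 23400 cm⁻¹, the complex adopts the low-spin configuration.
Filling d⁴ accordingly: t₂g⁴ eg⁰.
Unpaired electrons: 2.

2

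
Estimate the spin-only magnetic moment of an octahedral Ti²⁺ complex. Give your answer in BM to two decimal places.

Ti²⁺: group 4, so d-count = 4 − 2 = 2.
Configuration: t₂g² eg⁰ → 2 unpaired electrons.
μ(spin-only) = √[2(2+2)] = √8 ≈ 2.83 BM.

2.83 BM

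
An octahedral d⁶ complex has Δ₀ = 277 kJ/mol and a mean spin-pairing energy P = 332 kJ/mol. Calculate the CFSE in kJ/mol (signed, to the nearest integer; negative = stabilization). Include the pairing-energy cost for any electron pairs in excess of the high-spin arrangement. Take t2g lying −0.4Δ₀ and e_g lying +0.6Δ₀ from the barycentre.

With Δ₀ < P the complex is high-spin.
Configuration: t2g^4 e_g^2.
Orbital CFSE = -0.4Δ₀ = -0.4 × 277 = -111 kJ/mol.
High-spin has no excess pairs, so no pairing correction applies.

-111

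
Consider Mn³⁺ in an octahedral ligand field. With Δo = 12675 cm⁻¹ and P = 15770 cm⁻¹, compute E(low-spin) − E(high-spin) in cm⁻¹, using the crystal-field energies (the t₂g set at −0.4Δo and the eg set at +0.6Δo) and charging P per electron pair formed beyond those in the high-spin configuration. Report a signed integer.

3095

Mn³⁺: group 7, so d-count = 7 − 3 = 4.
High-spin d⁴ fills as t₂g³ eg¹ with CFSE 3(−0.4) + 1(+0.6) = -0.6Δo = -7605 cm⁻¹.
Low-spin t₂g⁴ eg⁰ gives -1.6Δo = -20280 cm⁻¹, but forming 1 extra pair costs 1P = 15770 cm⁻¹, so E(LS) = -20280 + 15770 = -4510 cm⁻¹.
Thus E(LS) − E(HS) = 3095 cm⁻¹.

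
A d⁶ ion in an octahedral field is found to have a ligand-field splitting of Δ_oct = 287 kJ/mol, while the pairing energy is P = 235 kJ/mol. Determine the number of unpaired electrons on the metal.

With Δ_oct > P the complex is low-spin.
Configuration: t₂g⁶ eg⁰.
Unpaired electrons: 0.

0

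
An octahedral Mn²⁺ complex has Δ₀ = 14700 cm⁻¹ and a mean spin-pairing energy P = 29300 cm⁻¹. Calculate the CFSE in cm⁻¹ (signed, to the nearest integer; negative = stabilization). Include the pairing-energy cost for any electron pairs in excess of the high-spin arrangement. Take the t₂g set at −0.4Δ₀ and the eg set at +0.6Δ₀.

Mn is in group 7, so Mn²⁺ is d⁵ (7 − 2 = 5).
Δ₀ < P, so pairing is avoided: the ground state is high-spin.
Configuration: t₂g³ eg².
Orbital CFSE = 0.0Δ₀ = 0.0 × 14700 = 0 cm⁻¹.
High-spin has no excess pairs, so no pairing correction applies.

0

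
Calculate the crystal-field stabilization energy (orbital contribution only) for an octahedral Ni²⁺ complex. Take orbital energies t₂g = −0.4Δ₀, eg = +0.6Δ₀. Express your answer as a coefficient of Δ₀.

Ni sits in group 10; removing 2 electrons leaves Ni²⁺ with 10 − 2 = 8 d electrons.
Configuration: t₂g⁶ eg².
CFSE = 6(-0.4Δ₀) + 2(0.6Δ₀) = -2.4Δ₀ + 1.2Δ₀ = -1.2Δ₀.

-1.2 Δ₀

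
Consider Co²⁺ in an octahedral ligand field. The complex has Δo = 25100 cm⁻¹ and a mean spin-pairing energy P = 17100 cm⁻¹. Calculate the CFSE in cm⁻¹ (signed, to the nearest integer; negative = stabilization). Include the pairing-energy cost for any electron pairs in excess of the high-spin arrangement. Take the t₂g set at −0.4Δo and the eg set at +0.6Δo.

Co²⁺: group 9, so d-count = 9 − 2 = 7.
With Δo > P the complex is low-spin.
Configuration: t₂g⁶ eg¹.
Orbital CFSE = -1.8Δo = -1.8 × 25100 = -45180 cm⁻¹.
Excess pairs vs high-spin: 3 − 2 = 1; pairing cost = +17100 cm⁻¹.
Net CFSE = -45180 + 17100 = -28080 cm⁻¹.

-28080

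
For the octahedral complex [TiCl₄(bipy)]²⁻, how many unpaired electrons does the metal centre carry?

2

Ligand charges: 4×(-1) from Cl⁻ and 1×(+0) from bipy sum to -4; with overall charge -2, Ti is +2.
Group 4 minus oxidation state +2 gives a d² configuration for Ti²⁺.
Configuration: t₂g² eg⁰, giving 2 unpaired electrons.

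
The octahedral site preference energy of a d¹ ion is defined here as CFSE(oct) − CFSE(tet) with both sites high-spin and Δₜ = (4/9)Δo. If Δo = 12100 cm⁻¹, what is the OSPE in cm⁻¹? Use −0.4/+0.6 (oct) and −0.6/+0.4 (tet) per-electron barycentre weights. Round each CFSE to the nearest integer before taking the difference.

In an octahedral site d¹ (HS) is t₂g¹ eg⁰, giving CFSE(oct) = -0.4Δo = -4840 cm⁻¹.
Tetrahedral: e¹ t₂⁰, CFSE = 1(−0.6) + 0(+0.4) = -0.6Δₜ = -0.6 × (4/9) × 12100 = -3227 cm⁻¹.
Subtracting, OSPE = -4840 − (-3227) = -1613 cm⁻¹.

-1613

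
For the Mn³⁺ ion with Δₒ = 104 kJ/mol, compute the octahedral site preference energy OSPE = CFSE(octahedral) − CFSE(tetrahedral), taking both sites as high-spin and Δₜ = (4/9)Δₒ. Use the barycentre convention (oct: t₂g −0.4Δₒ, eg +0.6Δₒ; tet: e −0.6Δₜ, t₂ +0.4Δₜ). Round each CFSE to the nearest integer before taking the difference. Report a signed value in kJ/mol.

Mn sits in group 7; removing 3 electrons leaves Mn³⁺ with 7 − 3 = 4 d electrons.
Octahedral (high-spin): t2g^3 e_g^1, CFSE = 3(−0.4) + 1(+0.6) = -0.6Δₒ = -0.6 × 104 = -62 kJ/mol.
In a tetrahedral site the filling is e^2 t2^2: CFSE(tet) = -0.4Δₜ = -0.4 × (4/9)(104) = -18 kJ/mol.
OSPE = CFSE(oct) − CFSE(tet) = -62 − (-18) = -44 kJ/mol.

-44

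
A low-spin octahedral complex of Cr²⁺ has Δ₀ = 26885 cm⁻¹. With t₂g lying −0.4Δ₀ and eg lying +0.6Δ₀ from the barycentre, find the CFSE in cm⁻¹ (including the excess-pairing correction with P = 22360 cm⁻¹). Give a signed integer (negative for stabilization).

-20656

Group 6 minus oxidation state +2 gives a d⁴ configuration for Cr²⁺.
Configuration: t₂g⁴ eg⁰.
CFSE(orbital) = 4×(-0.4Δ₀) + 0×(0.6Δ₀) = -1.6Δ₀; with Δ₀ = 26885 cm⁻¹ that is -43016 cm⁻¹.
High-spin d⁴ would be t₂g³ eg¹ with 0 pairs; low-spin has 1, so 1 excess pair costs +1P = +22360 cm⁻¹.
Overall CFSE = -43016 + 22360 = -20656 cm⁻¹.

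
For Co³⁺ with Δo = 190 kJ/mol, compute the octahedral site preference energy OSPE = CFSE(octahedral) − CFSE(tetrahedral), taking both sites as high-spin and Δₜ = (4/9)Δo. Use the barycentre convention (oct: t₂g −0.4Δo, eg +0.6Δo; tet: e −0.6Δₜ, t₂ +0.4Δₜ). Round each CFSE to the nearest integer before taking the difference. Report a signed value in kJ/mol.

Co³⁺: group 9, so d-count = 9 − 3 = 6.
Octahedral high-spin t2g^4 e_g^2: CFSE = -0.4 × 190 = -76 kJ/mol.
Tetrahedral: e^3 t2^3, CFSE = 3(−0.6) + 3(+0.4) = -0.6Δₜ = -0.6 × (4/9) × 190 = -51 kJ/mol.
OSPE = -76 − (-51) = -25 kJ/mol.

-25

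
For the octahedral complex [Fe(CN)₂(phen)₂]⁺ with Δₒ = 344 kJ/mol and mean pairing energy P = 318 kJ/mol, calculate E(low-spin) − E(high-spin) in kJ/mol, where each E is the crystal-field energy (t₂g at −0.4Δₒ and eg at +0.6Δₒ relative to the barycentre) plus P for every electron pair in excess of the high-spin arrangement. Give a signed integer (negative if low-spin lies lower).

Ligand charges: 2×(-1) from CN⁻ and 2×(+0) from phen sum to -2; with overall charge +1, Fe is +3.
Group 8 minus oxidation state +3 gives a d⁵ configuration for Fe³⁺.
High-spin d⁵ fills as t₂g³ eg² with CFSE 3(−0.4) + 2(+0.6) = 0.0Δₒ = 0 kJ/mol.
For low-spin the configuration is t₂g⁵ eg⁰: orbital energy -2.0 × 344 = -688 kJ/mol, and 2 additional pairs relative to high-spin add 636 kJ/mol, giving -52 kJ/mol.
Thus E(LS) − E(HS) = -52 kJ/mol.

-52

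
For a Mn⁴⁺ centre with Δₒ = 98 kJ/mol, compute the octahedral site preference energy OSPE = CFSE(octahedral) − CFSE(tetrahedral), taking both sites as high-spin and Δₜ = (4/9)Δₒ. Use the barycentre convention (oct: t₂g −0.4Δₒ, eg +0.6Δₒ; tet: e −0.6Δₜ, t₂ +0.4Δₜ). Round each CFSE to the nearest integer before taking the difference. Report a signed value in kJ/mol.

Group 7 minus oxidation state +4 gives a d³ configuration for Mn⁴⁺.
In an octahedral site d³ (HS) is t2g^3 e_g^0, giving CFSE(oct) = -1.2Δₒ = -118 kJ/mol.
Tetrahedral e^2 t2^1 gives -0.8Δₜ = -0.8 × (4/9) × 98 = -35 kJ/mol.
Subtracting, OSPE = -118 − (-35) = -83 kJ/mol.

-83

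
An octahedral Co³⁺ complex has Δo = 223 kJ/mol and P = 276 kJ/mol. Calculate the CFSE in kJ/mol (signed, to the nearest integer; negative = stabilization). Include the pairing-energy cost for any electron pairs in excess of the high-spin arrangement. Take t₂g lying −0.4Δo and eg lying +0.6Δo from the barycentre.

-89

Group 9 minus oxidation state +3 gives a d⁶ configuration for Co³⁺.
Here Δo < P (223 < 276), so the high-spin state is favoured.
Configuration: t₂g⁴ eg².
Orbital CFSE = -0.4Δo = -0.4 × 223 = -89 kJ/mol.
High-spin has no excess pairs, so no pairing correction applies.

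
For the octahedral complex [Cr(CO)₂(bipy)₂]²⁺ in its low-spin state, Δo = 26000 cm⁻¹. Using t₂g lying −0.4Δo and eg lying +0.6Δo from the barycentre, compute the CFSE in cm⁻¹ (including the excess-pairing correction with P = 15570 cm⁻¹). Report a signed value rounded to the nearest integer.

-26030

Ligand charges: 2×(+0) from CO and 2×(+0) from bipy sum to +0; with overall charge +2, Cr is +2.
Cr is in group 6, so Cr²⁺ is d⁴ (6 − 2 = 4).
The d⁴ electrons fill as t₂g⁴ eg⁰.
Orbital CFSE = 4(-0.4) + 0(0.6) = -1.6Δo = -1.6 × 26000 = -41600 cm⁻¹.
Relative to high-spin t₂g³ eg¹ (0 paired), the low-spin configuration has 1 additional pair, contributing +1 × 15570 = +15570 cm⁻¹.
Combining: -41600 + 15570 = -26030 cm⁻¹.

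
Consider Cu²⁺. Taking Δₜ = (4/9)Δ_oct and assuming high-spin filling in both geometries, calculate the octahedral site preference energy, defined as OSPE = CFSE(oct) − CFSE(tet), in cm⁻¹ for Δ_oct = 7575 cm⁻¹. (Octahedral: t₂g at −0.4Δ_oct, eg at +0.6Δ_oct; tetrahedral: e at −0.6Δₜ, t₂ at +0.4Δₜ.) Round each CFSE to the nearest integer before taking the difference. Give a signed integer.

-3198

Cu²⁺: group 11, so d-count = 11 − 2 = 9.
Octahedral (high-spin): t2g^6 e_g^3, CFSE = 6(−0.4) + 3(+0.6) = -0.6Δ_oct = -0.6 × 7575 = -4545 cm⁻¹.
In a tetrahedral site the filling is e^4 t2^5: CFSE(tet) = -0.4Δₜ = -0.4 × (4/9)(7575) = -1347 cm⁻¹.
OSPE = -4545 − (-1347) = -3198 cm⁻¹.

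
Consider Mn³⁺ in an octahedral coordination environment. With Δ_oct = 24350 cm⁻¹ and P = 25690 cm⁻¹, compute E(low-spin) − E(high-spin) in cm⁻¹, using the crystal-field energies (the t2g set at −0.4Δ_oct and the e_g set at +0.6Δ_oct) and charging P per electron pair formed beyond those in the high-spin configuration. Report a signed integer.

Mn is in group 7, so Mn³⁺ is d⁴ (7 − 3 = 4).
In the high-spin limit (t2g^3 e_g^1) the orbital term is -0.6Δ_oct = -14610 cm⁻¹, with no excess pairing.
Low-spin t2g^4 e_g^0 gives -1.6Δ_oct = -38960 cm⁻¹, but forming 1 extra pair costs 1P = 25690 cm⁻¹, so E(LS) = -38960 + 25690 = -13270 cm⁻¹.
E(LS) − E(HS) = -13270 − (-14610) = 1340 cm⁻¹.

1340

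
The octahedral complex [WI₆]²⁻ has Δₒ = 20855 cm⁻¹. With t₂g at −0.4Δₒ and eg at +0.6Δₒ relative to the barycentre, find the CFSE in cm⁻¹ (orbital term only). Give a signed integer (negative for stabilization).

Each I⁻ contributes -1; 6 × (-1) = -6. With overall charge -2, W is in the +4 oxidation state.
Group 6 minus oxidation state +4 gives a d² configuration for W⁴⁺.
Configuration: t₂g² eg⁰.
Orbital CFSE = 2(-0.4) + 0(0.6) = -0.8Δₒ = -0.8 × 20855 = -16684 cm⁻¹.

-16684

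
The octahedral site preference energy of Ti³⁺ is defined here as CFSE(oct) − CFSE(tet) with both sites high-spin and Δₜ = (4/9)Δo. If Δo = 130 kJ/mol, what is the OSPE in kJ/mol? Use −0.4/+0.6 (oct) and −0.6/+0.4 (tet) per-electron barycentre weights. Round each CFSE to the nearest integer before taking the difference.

Ti is in group 4, so Ti³⁺ is d¹ (4 − 3 = 1).
In an octahedral site d¹ (HS) is t2g^1 e_g^0, giving CFSE(oct) = -0.4Δo = -52 kJ/mol.
Tetrahedral: e^1 t2^0, CFSE = 1(−0.6) + 0(+0.4) = -0.6Δₜ = -0.6 × (4/9) × 130 = -35 kJ/mol.
Subtracting, OSPE = -52 − (-35) = -17 kJ/mol.

-17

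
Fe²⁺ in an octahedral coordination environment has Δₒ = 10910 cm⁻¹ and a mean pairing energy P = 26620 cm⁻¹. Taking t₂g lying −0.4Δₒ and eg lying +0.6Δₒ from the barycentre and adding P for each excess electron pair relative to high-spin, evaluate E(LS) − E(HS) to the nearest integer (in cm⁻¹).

Group 8 minus oxidation state +2 gives a d⁶ configuration for Fe²⁺.
High-spin d⁶ fills as t₂g⁴ eg² with CFSE 4(−0.4) + 2(+0.6) = -0.4Δₒ = -4364 cm⁻¹.
Low-spin t₂g⁶ eg⁰ gives -2.4Δₒ = -26184 cm⁻¹, but forming 2 extra pairs costs 2P = 53240 cm⁻¹, so E(LS) = -26184 + 53240 = 27056 cm⁻¹.
E(LS) − E(HS) = 27056 − (-4364) = 31420 cm⁻¹.

31420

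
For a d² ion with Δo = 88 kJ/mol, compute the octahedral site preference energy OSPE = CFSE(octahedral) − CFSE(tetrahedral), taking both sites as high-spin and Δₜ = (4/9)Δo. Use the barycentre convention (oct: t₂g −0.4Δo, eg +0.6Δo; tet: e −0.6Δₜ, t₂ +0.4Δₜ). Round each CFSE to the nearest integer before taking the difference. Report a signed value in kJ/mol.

In an octahedral site d² (HS) is t2g^2 e_g^0, giving CFSE(oct) = -0.8Δo = -70 kJ/mol.
Tetrahedral: e^2 t2^0, CFSE = 2(−0.6) + 0(+0.4) = -1.2Δₜ = -1.2 × (4/9) × 88 = -47 kJ/mol.
Subtracting, OSPE = -70 − (-47) = -23 kJ/mol.

-23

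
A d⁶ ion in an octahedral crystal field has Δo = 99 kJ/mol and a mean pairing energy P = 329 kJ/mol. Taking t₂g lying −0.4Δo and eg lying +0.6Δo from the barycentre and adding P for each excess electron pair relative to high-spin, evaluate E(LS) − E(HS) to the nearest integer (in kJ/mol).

High-spin: t₂g⁴ eg², CFSE = -0.4Δo = -40 kJ/mol.
Low-spin: t₂g⁶ eg⁰, orbital CFSE = -2.4Δo = -238 kJ/mol; plus 2 excess pairs × P = +658 kJ/mol; total 420 kJ/mol.
E(LS) − E(HS) = 420 − (-40) = 460 kJ/mol.

460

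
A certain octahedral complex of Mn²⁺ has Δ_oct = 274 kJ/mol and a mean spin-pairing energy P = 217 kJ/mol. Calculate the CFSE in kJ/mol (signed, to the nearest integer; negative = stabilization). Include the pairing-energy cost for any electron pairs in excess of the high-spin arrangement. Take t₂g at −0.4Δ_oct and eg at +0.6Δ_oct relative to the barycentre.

-114

Mn is in group 7, so Mn²⁺ is d⁵ (7 − 2 = 5).
With Δ_oct > P the complex is low-spin.
Configuration: t₂g⁵ eg⁰.
Orbital CFSE = -2.0Δ_oct = -2.0 × 274 = -548 kJ/mol.
Excess pairs vs high-spin: 2 − 0 = 2; pairing cost = +434 kJ/mol.
Net CFSE = -548 + 434 = -114 kJ/mol.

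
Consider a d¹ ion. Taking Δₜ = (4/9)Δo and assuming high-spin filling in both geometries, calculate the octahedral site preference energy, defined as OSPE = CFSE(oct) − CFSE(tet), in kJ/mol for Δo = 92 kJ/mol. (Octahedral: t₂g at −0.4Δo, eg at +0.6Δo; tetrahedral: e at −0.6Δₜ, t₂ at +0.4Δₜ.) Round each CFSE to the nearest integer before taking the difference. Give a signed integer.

-12

Octahedral (high-spin): t2g^1 e_g^0, CFSE = 1(−0.4) + 0(+0.6) = -0.4Δo = -0.4 × 92 = -37 kJ/mol.
Tetrahedral e^1 t2^0 gives -0.6Δₜ = -0.6 × (4/9) × 92 = -25 kJ/mol.
Subtracting, OSPE = -37 − (-25) = -12 kJ/mol.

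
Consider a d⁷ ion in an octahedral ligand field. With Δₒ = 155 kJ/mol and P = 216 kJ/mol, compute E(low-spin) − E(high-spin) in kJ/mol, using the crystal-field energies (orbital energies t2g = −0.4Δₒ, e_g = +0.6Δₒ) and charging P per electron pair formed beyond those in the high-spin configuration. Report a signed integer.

61

In the high-spin limit (t2g^5 e_g^2) the orbital term is -0.8Δₒ = -124 kJ/mol, with no excess pairing.
Low-spin t2g^6 e_g^1 gives -1.8Δₒ = -279 kJ/mol, but forming 1 extra pair costs 1P = 216 kJ/mol, so E(LS) = -279 + 216 = -63 kJ/mol.
The difference is -63 − (-124) = 61 kJ/mol, so high-spin lies lower.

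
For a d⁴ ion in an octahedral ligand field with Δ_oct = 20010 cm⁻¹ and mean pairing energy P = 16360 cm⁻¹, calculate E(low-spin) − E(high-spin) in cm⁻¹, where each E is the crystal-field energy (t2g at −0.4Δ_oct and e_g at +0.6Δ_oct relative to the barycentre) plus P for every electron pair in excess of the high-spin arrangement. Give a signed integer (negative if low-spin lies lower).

-3650

High-spin: t2g^3 e_g^1, CFSE = -0.6Δ_oct = -12006 cm⁻¹.
Low-spin: t2g^4 e_g^0, orbital CFSE = -1.6Δ_oct = -32016 cm⁻¹; plus 1 excess pair × P = +16360 cm⁻¹; total -15656 cm⁻¹.
Thus E(LS) − E(HS) = -3650 cm⁻¹.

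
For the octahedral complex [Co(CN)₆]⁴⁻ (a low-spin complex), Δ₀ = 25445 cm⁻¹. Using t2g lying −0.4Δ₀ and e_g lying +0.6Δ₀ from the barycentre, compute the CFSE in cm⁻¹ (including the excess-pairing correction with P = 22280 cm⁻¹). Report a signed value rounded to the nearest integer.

-23521

Each CN⁻ contributes -1; 6 × (-1) = -6. With overall charge -4, Co is in the +2 oxidation state.
Co²⁺: group 9, so d-count = 9 − 2 = 7.
Configuration: t2g^6 e_g^1.
CFSE(orbital) = 6×(-0.4Δ₀) + 1×(0.6Δ₀) = -1.8Δ₀; with Δ₀ = 25445 cm⁻¹ that is -45801 cm⁻¹.
High-spin d⁷ would be t2g^5 e_g^2 with 2 pairs; low-spin has 3, so 1 excess pair costs +1P = +22280 cm⁻¹.
Net CFSE = -45801 + 22280 = -23521 cm⁻¹.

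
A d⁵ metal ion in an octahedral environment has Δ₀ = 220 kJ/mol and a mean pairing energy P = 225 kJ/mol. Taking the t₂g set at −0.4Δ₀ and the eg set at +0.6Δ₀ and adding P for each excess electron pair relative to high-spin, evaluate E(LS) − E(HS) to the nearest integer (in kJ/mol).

High-spin d⁵ fills as t₂g³ eg² with CFSE 3(−0.4) + 2(+0.6) = 0.0Δ₀ = 0 kJ/mol.
For low-spin the configuration is t₂g⁵ eg⁰: orbital energy -2.0 × 220 = -440 kJ/mol, and 2 additional pairs relative to high-spin add 450 kJ/mol, giving 10 kJ/mol.
Thus E(LS) − E(HS) = 10 kJ/mol.

10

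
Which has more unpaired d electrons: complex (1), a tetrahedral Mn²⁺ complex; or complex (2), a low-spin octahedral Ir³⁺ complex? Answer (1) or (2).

(1)

(1): Group 7 minus oxidation state +2 gives a d⁵ configuration for Mn²⁺; Tetrahedral fields are weak (Δₜ ≈ 4/9 Δₒ), so electrons fill high-spin; e^2 t2^3 → 5 unpaired.
(2): Group 9 minus oxidation state +3 gives a d⁶ configuration for Ir³⁺; t2g^6 e_g^0 → 0 unpaired.
So (1) has more unpaired electrons.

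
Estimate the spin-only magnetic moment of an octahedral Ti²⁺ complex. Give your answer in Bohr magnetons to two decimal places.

2.83 Bohr magnetons

Ti sits in group 4; removing 2 electrons leaves Ti²⁺ with 4 − 2 = 2 d electrons.
Configuration: t2g^2 e_g^0 → 2 unpaired electrons.
μ(spin-only) = √[2(2+2)] = √8 ≈ 2.83 Bohr magnetons.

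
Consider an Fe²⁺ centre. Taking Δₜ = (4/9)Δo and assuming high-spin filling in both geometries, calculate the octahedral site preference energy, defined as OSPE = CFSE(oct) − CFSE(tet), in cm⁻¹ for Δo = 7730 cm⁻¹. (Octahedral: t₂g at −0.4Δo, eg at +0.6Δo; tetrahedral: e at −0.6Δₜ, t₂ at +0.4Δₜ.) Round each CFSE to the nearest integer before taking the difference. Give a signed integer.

Group 8 minus oxidation state +2 gives a d⁶ configuration for Fe²⁺.
In an octahedral site d⁶ (HS) is t₂g⁴ eg², giving CFSE(oct) = -0.4Δo = -3092 cm⁻¹.
Tetrahedral: e³ t₂³, CFSE = 3(−0.6) + 3(+0.4) = -0.6Δₜ = -0.6 × (4/9) × 7730 = -2061 cm⁻¹.
OSPE = -3092 − (-2061) = -1031 cm⁻¹.

-1031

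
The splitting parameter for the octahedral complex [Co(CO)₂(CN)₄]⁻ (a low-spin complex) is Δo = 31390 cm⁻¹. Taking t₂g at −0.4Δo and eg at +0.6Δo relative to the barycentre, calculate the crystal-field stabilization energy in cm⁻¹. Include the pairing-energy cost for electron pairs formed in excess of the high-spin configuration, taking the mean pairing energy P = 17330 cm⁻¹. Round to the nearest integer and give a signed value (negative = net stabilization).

-40676

Ligand charges: 2×(+0) from CO and 4×(-1) from CN⁻ sum to -4; with overall charge -1, Co is +3.
Co sits in group 9; removing 3 electrons leaves Co³⁺ with 9 − 3 = 6 d electrons.
The d⁶ electrons fill as t₂g⁶ eg⁰.
The orbital stabilization is -2.4Δo = -2.4 × 31390 = -75336 cm⁻¹.
Pairing penalty: 3 pairs vs 1 in the high-spin reference → 2 extra × P = 34660 cm⁻¹.
Overall CFSE = -75336 + 34660 = -40676 cm⁻¹.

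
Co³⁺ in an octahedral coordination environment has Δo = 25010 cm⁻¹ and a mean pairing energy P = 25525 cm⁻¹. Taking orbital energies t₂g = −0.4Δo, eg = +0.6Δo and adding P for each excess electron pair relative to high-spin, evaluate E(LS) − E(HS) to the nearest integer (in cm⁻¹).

Co³⁺: group 9, so d-count = 9 − 3 = 6.
High-spin d⁶ fills as t₂g⁴ eg² with CFSE 4(−0.4) + 2(+0.6) = -0.4Δo = -10004 cm⁻¹.
For low-spin the configuration is t₂g⁶ eg⁰: orbital energy -2.4 × 25010 = -60024 cm⁻¹, and 2 additional pairs relative to high-spin add 51050 cm⁻¹, giving -8974 cm⁻¹.
The difference is -8974 − (-10004) = 1030 cm⁻¹, so high-spin lies lower.

1030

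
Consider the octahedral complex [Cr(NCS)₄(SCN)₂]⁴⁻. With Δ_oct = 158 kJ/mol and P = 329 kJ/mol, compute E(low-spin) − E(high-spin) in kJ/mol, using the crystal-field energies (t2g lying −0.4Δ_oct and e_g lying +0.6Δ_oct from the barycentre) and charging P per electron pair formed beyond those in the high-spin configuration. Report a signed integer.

171

Ligand charges: 4×(-1) from NCS⁻ and 2×(-1) from SCN⁻ sum to -6; with overall charge -4, Cr is +2.
Cr sits in group 6; removing 2 electrons leaves Cr²⁺ with 6 − 2 = 4 d electrons.
High-spin: t2g^3 e_g^1, CFSE = -0.6Δ_oct = -95 kJ/mol.
Low-spin t2g^4 e_g^0 gives -1.6Δ_oct = -253 kJ/mol, but forming 1 extra pair costs 1P = 329 kJ/mol, so E(LS) = -253 + 329 = 76 kJ/mol.
The difference is 76 − (-95) = 171 kJ/mol, so high-spin lies lower.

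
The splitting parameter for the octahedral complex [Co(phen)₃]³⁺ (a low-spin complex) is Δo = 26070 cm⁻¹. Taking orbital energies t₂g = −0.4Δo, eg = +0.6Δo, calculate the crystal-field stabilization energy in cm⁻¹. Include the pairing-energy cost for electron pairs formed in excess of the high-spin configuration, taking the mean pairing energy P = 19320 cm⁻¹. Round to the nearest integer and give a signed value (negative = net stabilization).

-23928

phen is neutral, so the +3 overall charge sits on Co: oxidation state +3.
Co³⁺: group 9, so d-count = 9 − 3 = 6.
Electron filling gives t₂g⁶ eg⁰.
Orbital CFSE = 6(-0.4) + 0(0.6) = -2.4Δo = -2.4 × 26070 = -62568 cm⁻¹.
Relative to high-spin t₂g⁴ eg² (1 paired), the low-spin configuration has 2 additional pairs, contributing +2 × 19320 = +38640 cm⁻¹.
Net CFSE = -62568 + 38640 = -23928 cm⁻¹.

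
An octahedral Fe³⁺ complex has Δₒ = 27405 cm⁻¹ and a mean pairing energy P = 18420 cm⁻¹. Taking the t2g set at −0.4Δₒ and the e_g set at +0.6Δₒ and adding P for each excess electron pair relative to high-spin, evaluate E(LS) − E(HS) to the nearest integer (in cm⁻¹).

Fe sits in group 8; removing 3 electrons leaves Fe³⁺ with 8 − 3 = 5 d electrons.
High-spin d⁵ fills as t2g^3 e_g^2 with CFSE 3(−0.4) + 2(+0.6) = 0.0Δₒ = 0 cm⁻¹.
Low-spin t2g^5 e_g^0 gives -2.0Δₒ = -54810 cm⁻¹, but forming 2 extra pairs costs 2P = 36840 cm⁻¹, so E(LS) = -54810 + 36840 = -17970 cm⁻¹.
The difference is -17970 − (0) = -17970 cm⁻¹, so low-spin lies lower.

-17970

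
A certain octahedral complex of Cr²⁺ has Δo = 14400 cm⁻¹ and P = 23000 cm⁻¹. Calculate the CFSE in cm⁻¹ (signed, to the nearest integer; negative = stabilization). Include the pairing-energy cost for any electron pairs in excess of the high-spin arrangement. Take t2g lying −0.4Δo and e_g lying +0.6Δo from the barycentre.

Cr is in group 6, so Cr²⁺ is d⁴ (6 − 2 = 4).
With Δo < P the complex is high-spin.
Configuration: t2g^3 e_g^1.
Orbital CFSE = -0.6Δo = -0.6 × 14400 = -8640 cm⁻¹.
High-spin has no excess pairs, so no pairing correction applies.

-8640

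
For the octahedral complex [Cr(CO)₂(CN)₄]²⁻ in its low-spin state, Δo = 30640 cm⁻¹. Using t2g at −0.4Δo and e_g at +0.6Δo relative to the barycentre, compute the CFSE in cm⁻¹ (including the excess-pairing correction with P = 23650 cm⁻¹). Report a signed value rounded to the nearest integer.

-25374

Ligand charges: 2×(+0) from CO and 4×(-1) from CN⁻ sum to -4; with overall charge -2, Cr is +2.
Cr sits in group 6; removing 2 electrons leaves Cr²⁺ with 6 − 2 = 4 d electrons.
Configuration: t2g^4 e_g^0.
The orbital stabilization is -1.6Δo = -1.6 × 30640 = -49024 cm⁻¹.
Relative to high-spin t2g^3 e_g^1 (0 paired), the low-spin configuration has 1 additional pair, contributing +1 × 23650 = +23650 cm⁻¹.
Net CFSE = -49024 + 23650 = -25374 cm⁻¹.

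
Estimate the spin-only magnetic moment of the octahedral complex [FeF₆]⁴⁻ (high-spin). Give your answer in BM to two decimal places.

4.90 BM

Each F⁻ contributes -1; 6 × (-1) = -6. With overall charge -4, Fe is in the +2 oxidation state.
Fe²⁺: group 8, so d-count = 8 − 2 = 6.
Configuration: t₂g⁴ eg² → 4 unpaired electrons.
μ(spin-only) = √[4(4+2)] = √24 ≈ 4.90 BM.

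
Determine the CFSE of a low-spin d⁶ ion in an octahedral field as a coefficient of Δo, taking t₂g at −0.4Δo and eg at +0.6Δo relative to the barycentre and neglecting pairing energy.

-2.4 Δo

Configuration: t₂g⁶ eg⁰.
CFSE = 6(-0.4Δo) + 0(0.6Δo) = -2.4Δo + 0.0Δo = -2.4Δo.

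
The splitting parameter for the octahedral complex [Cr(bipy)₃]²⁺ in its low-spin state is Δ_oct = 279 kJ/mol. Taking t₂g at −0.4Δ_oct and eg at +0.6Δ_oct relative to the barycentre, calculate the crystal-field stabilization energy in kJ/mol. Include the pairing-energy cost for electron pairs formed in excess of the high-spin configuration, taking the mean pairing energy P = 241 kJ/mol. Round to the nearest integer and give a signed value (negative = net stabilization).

bipy is neutral, so the +2 overall charge sits on Cr: oxidation state +2.
Cr is in group 6, so Cr²⁺ is d⁴ (6 − 2 = 4).
Configuration: t₂g⁴ eg⁰.
The orbital stabilization is -1.6Δ_oct = -1.6 × 279 = -446 kJ/mol.
Relative to high-spin t₂g³ eg¹ (0 paired), the low-spin configuration has 1 additional pair, contributing +1 × 241 = +241 kJ/mol.
Net CFSE = -446 + 241 = -205 kJ/mol.

-205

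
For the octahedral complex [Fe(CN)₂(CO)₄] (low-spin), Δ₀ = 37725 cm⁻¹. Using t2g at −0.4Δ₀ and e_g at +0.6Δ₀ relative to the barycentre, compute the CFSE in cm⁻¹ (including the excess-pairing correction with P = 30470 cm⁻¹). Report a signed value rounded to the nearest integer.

-29600

Ligand charges: 2×(-1) from CN⁻ and 4×(+0) from CO sum to -2; with overall charge +0, Fe is +2.
Fe²⁺: group 8, so d-count = 8 − 2 = 6.
The d⁶ electrons fill as t2g^6 e_g^0.
The orbital stabilization is -2.4Δ₀ = -2.4 × 37725 = -90540 cm⁻¹.
High-spin d⁶ would be t2g^4 e_g^2 with 1 pair; low-spin has 3, so 2 excess pairs cost +2P = +60940 cm⁻¹.
Net CFSE = -90540 + 60940 = -29600 cm⁻¹.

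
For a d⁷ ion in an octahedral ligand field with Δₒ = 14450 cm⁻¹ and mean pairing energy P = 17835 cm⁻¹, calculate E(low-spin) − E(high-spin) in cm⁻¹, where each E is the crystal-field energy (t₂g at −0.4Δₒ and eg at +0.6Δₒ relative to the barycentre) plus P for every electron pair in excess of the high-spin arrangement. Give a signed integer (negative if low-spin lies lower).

In the high-spin limit (t₂g⁵ eg²) the orbital term is -0.8Δₒ = -11560 cm⁻¹, with no excess pairing.
For low-spin the configuration is t₂g⁶ eg¹: orbital energy -1.8 × 14450 = -26010 cm⁻¹, and 1 additional pair relative to high-spin adds 17835 cm⁻¹, giving -8175 cm⁻¹.
The difference is -8175 − (-11560) = 3385 cm⁻¹, so high-spin lies lower.

3385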